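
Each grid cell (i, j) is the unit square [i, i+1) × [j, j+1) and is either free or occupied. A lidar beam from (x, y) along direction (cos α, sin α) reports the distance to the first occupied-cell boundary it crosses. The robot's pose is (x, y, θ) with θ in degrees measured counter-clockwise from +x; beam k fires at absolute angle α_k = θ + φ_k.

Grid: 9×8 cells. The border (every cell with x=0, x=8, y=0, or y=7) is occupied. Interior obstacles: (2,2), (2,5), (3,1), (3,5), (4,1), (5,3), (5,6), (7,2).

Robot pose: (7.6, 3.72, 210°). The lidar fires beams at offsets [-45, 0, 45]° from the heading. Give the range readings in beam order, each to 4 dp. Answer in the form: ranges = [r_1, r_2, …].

beam 1: φ=-45°, α=165°
  dir = (cos 165°, sin 165°) = (-0.9659, 0.2588); from cell (7,3)
  next x-line at t=0.6212, next y-line at t=1.0818; Δt_x=1.0353, Δt_y=3.8637
    x: enter (6,3) at t=0.6212
    y: enter (6,4) at t=1.0818
    x: enter (5,4) at t=1.6564
    x: enter (4,4) at t=2.6917
    x: enter (3,4) at t=3.7270
    x: enter (2,4) at t=4.7623
    y: enter (2,5) at t=4.9455 ← occupied
  → r_1 = 4.9455
beam 2: φ=0°, α=210°
  dir = (cos 210°, sin 210°) = (-0.8660, -0.5000); from cell (7,3)
  next x-line at t=0.6928, next y-line at t=1.4400; Δt_x=1.1547, Δt_y=2.0000
    x: enter (6,3) at t=0.6928
    y: enter (6,2) at t=1.4400
    x: enter (5,2) at t=1.8475
    x: enter (4,2) at t=3.0022
    y: enter (4,1) at t=3.4400 ← occupied
  → r_2 = 3.4400
beam 3: φ=45°, α=255°
  dir = (cos 255°, sin 255°) = (-0.2588, -0.9659); from cell (7,3)
  next x-line at t=2.3182, next y-line at t=0.7454; Δt_x=3.8637, Δt_y=1.0353
    y: enter (7,2) at t=0.7454 ← occupied
  → r_3 = 0.7454

ranges = [4.9455, 3.4400, 0.7454]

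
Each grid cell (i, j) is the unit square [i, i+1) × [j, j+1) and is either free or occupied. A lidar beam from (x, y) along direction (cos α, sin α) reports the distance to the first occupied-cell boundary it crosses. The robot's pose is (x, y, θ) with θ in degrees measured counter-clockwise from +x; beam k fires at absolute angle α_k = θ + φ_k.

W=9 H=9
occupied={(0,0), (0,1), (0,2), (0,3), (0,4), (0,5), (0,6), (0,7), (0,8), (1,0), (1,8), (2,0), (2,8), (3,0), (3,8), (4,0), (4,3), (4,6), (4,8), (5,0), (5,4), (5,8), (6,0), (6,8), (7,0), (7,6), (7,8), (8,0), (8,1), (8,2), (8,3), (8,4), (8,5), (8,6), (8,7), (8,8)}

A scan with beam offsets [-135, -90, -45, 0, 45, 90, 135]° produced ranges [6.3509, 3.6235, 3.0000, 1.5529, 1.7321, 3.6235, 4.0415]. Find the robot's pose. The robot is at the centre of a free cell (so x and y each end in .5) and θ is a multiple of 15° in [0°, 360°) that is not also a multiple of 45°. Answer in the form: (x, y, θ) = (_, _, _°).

(x, y, θ) = (2.5, 4.5, 165°)

The pose lattice has 45·16 = 720 candidates. Test each by forward raycasting.
  (6.5, 6.5, 30°): beam 1 = 1.9319 ≠ 6.3509 ✗
  (7.5, 7.5, 15°): beam 1 = 0.5774 ≠ 6.3509 ✗
  (3.5, 1.5, 165°): beam 1 = 5.1962 ≠ 6.3509 ✗
  (7.5, 5.5, 75°): beam 1 = 1.0000 ≠ 6.3509 ✗
  …
  (2.5, 4.5, 165°): r_1=6.3509, r_2=3.6235, r_3=3.0000, r_4=1.5529, r_5=1.7321, r_6=3.6235, r_7=4.0415 — all match ✓
No second candidate reproduces the full scan.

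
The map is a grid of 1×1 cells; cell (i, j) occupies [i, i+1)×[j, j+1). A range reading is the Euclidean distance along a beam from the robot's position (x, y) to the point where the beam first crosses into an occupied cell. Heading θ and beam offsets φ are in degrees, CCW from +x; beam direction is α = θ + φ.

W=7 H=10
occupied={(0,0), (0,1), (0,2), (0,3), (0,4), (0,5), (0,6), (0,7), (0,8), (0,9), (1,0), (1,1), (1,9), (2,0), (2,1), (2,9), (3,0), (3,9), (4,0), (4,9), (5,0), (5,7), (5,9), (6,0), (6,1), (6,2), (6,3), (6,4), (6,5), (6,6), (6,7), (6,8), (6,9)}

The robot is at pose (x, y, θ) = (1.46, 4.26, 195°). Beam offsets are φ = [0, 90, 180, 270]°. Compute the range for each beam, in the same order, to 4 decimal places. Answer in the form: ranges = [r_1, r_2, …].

ranges = [0.4762, 2.3397, 4.7002, 1.7773]

beam 1: φ=0°, α=195°
  cosα=-0.9659 sinα=-0.2588 | (1,4) | tMaxX 0.4762 tMaxY 1.0046 | tΔX 1.0353 tΔY 3.8637
    t=0.4762 [x] (0,4) — stop
  → r_1 = 0.4762
beam 2: φ=90°, α=285°
  cosα=0.2588 sinα=-0.9659 | (1,4) | tMaxX 2.0864 tMaxY 0.2692 | tΔX 3.8637 tΔY 1.0353
    t=0.2692 [y] (1,3)
    t=1.3044 [y] (1,2)
    t=2.0864 [x] (2,2)
    t=2.3397 [y] (2,1) — stop
  → r_2 = 2.3397
beam 3: φ=180°, α=15°
  cosα=0.9659 sinα=0.2588 | (1,4) | tMaxX 0.5590 tMaxY 2.8591 | tΔX 1.0353 tΔY 3.8637
    t=0.5590 [x] (2,4)
    t=1.5943 [x] (3,4)
    t=2.6296 [x] (4,4)
    t=2.8591 [y] (4,5)
    t=3.6649 [x] (5,5)
    t=4.7002 [x] (6,5) — stop
  → r_3 = 4.7002
beam 4: φ=270°, α=105°
  cosα=-0.2588 sinα=0.9659 | (1,4) | tMaxX 1.7773 tMaxY 0.7661 | tΔX 3.8637 tΔY 1.0353
    t=0.7661 [y] (1,5)
    t=1.7773 [x] (0,5) — stop
  → r_4 = 1.7773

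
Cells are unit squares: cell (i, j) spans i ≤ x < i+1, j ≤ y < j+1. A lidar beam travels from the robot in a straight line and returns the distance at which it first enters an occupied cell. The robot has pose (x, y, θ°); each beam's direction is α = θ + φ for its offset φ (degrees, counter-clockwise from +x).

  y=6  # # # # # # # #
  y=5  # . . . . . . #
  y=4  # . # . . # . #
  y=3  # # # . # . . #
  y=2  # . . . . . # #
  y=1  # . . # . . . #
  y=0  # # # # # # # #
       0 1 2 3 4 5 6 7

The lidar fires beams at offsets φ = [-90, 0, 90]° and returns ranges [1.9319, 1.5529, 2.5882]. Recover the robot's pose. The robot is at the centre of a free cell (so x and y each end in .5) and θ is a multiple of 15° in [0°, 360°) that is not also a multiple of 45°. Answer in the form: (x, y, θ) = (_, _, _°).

(x, y, θ) = (4.5, 5.5, 255°)

Enumerate (i+0.5, j+0.5, θ) over the 23 free cells and 16 admissible headings. For each, cast all 3 beams and compare to the given ranges.
  (4.5, 2.5, 240°): beam 1 = 1.7321 ≠ 1.9319 ✗
  (3.5, 5.5, 330°): beam 1 = 1.0000 ≠ 1.9319 ✗
  (2.5, 2.5, 105°): beam 2 = 0.5176 ≠ 1.5529 ✗
  (6.5, 3.5, 255°): beam 1 = 1.5529 ≠ 1.9319 ✗
  …
  (4.5, 5.5, 255°): r_1=1.9319, r_2=1.5529, r_3=2.5882 — all match ✓
Unique over the lattice → pose = (4.5, 5.5, 255°).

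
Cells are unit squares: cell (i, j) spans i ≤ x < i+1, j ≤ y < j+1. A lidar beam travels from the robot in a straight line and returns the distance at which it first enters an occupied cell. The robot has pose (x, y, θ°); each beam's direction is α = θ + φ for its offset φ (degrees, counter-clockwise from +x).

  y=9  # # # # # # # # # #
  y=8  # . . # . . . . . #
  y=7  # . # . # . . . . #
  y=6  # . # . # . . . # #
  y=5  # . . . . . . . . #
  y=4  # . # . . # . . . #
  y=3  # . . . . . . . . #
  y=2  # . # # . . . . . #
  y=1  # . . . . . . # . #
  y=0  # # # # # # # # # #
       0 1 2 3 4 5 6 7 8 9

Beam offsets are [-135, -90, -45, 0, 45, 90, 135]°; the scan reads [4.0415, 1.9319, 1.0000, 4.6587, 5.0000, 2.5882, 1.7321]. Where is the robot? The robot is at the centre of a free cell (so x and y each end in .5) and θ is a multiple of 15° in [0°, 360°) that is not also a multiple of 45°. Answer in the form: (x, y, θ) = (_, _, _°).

(x, y, θ) = (6.5, 5.5, 255°)

Candidates: 53 free-cell centres × 16 headings = 848 poses. Raycast each; keep the one whose scan matches to 4 dp.
  (5.5, 3.5, 300°): beam 1 = 2.5882 ≠ 4.0415 ✗
  (8.5, 4.5, 330°): beam 1 = 5.7956 ≠ 4.0415 ✗
  (5.5, 2.5, 330°): beam 1 = 1.5529 ≠ 4.0415 ✗
  (3.5, 5.5, 345°): beam 1 = 1.0000 ≠ 4.0415 ✗
  …
  (6.5, 5.5, 255°): r_1=4.0415, r_2=1.9319, r_3=1.0000, r_4=4.6587, r_5=5.0000, r_6=2.5882, r_7=1.7321 — all match ✓
No second candidate reproduces the full scan.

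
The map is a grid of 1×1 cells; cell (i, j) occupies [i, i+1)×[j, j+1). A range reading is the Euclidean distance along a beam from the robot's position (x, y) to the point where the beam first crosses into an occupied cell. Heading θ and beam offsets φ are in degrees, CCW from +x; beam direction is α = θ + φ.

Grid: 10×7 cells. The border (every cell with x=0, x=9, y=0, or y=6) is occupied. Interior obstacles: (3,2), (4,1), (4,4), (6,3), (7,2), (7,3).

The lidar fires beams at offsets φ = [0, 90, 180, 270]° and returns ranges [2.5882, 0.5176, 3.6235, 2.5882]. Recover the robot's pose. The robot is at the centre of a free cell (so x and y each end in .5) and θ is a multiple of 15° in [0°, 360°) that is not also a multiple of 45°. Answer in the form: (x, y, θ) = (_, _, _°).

The pose lattice has 34·16 = 544 candidates. Test each by forward raycasting.
  (3.5, 4.5, 210°): beam 1 = 2.8868 ≠ 2.5882 ✗
  (7.5, 4.5, 105°): beam 1 = 1.5529 ≠ 2.5882 ✗
  (5.5, 2.5, 60°): beam 1 = 1.0000 ≠ 2.5882 ✗
  (4.5, 3.5, 15°): beam 1 = 1.5529 ≠ 2.5882 ✗
  (4.5, 2.5, 285°): beam 1 = 0.5176 ≠ 2.5882 ✗
  …
  (3.5, 3.5, 165°): r_1=2.5882, r_2=0.5176, r_3=3.6235, r_4=2.5882 — all match ✓
Only this pose fits every beam.

(x, y, θ) = (3.5, 3.5, 165°)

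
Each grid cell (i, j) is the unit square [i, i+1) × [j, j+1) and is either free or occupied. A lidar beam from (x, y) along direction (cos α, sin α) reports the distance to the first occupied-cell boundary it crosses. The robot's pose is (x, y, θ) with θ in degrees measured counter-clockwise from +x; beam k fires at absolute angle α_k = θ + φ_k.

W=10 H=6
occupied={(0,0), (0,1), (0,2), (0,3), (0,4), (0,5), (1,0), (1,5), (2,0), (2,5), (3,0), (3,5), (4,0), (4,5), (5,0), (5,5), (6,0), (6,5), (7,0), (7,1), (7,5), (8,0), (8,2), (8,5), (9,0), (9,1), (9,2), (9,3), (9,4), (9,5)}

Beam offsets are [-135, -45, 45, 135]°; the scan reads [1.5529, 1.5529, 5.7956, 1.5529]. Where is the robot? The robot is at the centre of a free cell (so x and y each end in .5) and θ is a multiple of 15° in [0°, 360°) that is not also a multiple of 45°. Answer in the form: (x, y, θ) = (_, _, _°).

Enumerate (i+0.5, j+0.5, θ) over the 30 free cells and 16 admissible headings. For each, cast all 4 beams and compare to the given ranges.
  (6.5, 2.5, 60°): beam 3 = 2.5882 ≠ 5.7956 ✗
  (1.5, 4.5, 60°): beam 1 = 3.6235 ≠ 1.5529 ✗
  (8.5, 3.5, 345°): beam 1 = 5.0000 ≠ 1.5529 ✗
  …
  (7.5, 3.5, 120°): r_1=1.5529, r_2=1.5529, r_3=5.7956, r_4=1.5529 — all match ✓
Only this pose fits every beam.

(x, y, θ) = (7.5, 3.5, 120°)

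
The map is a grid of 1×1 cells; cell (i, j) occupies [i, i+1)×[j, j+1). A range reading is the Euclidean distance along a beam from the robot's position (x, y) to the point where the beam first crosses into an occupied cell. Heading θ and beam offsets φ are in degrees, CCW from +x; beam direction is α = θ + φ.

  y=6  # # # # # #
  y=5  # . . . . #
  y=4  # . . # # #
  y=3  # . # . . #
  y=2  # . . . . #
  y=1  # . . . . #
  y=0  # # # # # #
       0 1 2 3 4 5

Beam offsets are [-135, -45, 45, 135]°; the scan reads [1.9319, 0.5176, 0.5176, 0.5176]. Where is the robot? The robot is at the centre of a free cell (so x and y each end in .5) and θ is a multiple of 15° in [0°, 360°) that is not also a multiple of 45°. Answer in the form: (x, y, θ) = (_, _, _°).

The pose lattice has 17·16 = 272 candidates. Test each by forward raycasting.
  (1.5, 1.5, 255°): beam 1 = 1.0000 ≠ 1.9319 ✗
  (3.5, 1.5, 285°): beam 1 = 2.8868 ≠ 1.9319 ✗
  (1.5, 3.5, 15°): beam 1 = 1.0000 ≠ 1.9319 ✗
  (4.5, 2.5, 345°): beam 1 = 3.0000 ≠ 1.9319 ✗
  …
  (4.5, 5.5, 300°): r_1=1.9319, r_2=0.5176, r_3=0.5176, r_4=0.5176 — all match ✓
No second candidate reproduces the full scan.

(x, y, θ) = (4.5, 5.5, 300°)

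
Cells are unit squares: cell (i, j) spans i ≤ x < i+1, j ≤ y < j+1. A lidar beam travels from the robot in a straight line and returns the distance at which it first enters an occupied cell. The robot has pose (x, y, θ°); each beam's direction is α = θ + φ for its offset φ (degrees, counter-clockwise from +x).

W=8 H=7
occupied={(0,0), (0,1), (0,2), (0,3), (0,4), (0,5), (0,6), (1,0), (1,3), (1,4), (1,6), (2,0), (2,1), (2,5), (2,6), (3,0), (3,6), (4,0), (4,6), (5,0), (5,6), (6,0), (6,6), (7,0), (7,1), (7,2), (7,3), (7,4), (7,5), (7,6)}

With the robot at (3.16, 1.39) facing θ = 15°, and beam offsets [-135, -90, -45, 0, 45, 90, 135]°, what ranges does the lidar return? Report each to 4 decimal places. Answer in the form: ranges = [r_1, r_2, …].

beam 1: φ=-135°, α=240°
  dir = (cos 240°, sin 240°) = (-0.5000, -0.8660); from cell (3,1)
  next x-line at t=0.3200, next y-line at t=0.4503; Δt_x=2.0000, Δt_y=1.1547
    x: enter (2,1) at t=0.3200 ← occupied
  → r_1 = 0.3200
beam 2: φ=-90°, α=285°
  dir = (cos 285°, sin 285°) = (0.2588, -0.9659); from cell (3,1)
  next x-line at t=3.2455, next y-line at t=0.4038; Δt_x=3.8637, Δt_y=1.0353
    y: enter (3,0) at t=0.4038 ← occupied
  → r_2 = 0.4038
beam 3: φ=-45°, α=330°
  dir = (cos 330°, sin 330°) = (0.8660, -0.5000); from cell (3,1)
  next x-line at t=0.9699, next y-line at t=0.7800; Δt_x=1.1547, Δt_y=2.0000
    y: enter (3,0) at t=0.7800 ← occupied
  → r_3 = 0.7800
beam 4: φ=0°, α=15°
  dir = (cos 15°, sin 15°) = (0.9659, 0.2588); from cell (3,1)
  next x-line at t=0.8696, next y-line at t=2.3569; Δt_x=1.0353, Δt_y=3.8637
    x: enter (4,1) at t=0.8696
    x: enter (5,1) at t=1.9049
    y: enter (5,2) at t=2.3569
    x: enter (6,2) at t=2.9402
    x: enter (7,2) at t=3.9755 ← occupied
  → r_4 = 3.9755
beam 5: φ=45°, α=60°
  dir = (cos 60°, sin 60°) = (0.5000, 0.8660); from cell (3,1)
  next x-line at t=1.6800, next y-line at t=0.7044; Δt_x=2.0000, Δt_y=1.1547
    y: enter (3,2) at t=0.7044
    x: enter (4,2) at t=1.6800
    y: enter (4,3) at t=1.8591
    y: enter (4,4) at t=3.0138
    x: enter (5,4) at t=3.6800
    y: enter (5,5) at t=4.1685
    y: enter (5,6) at t=5.3232 ← occupied
  → r_5 = 5.3232
beam 6: φ=90°, α=105°
  dir = (cos 105°, sin 105°) = (-0.2588, 0.9659); from cell (3,1)
  next x-line at t=0.6182, next y-line at t=0.6315; Δt_x=3.8637, Δt_y=1.0353
    x: enter (2,1) at t=0.6182 ← occupied
  → r_6 = 0.6182
beam 7: φ=135°, α=150°
  dir = (cos 150°, sin 150°) = (-0.8660, 0.5000); from cell (3,1)
  next x-line at t=0.1848, next y-line at t=1.2200; Δt_x=1.1547, Δt_y=2.0000
    x: enter (2,1) at t=0.1848 ← occupied
  → r_7 = 0.1848

ranges = [0.3200, 0.4038, 0.7800, 3.9755, 5.3232, 0.6182, 0.1848]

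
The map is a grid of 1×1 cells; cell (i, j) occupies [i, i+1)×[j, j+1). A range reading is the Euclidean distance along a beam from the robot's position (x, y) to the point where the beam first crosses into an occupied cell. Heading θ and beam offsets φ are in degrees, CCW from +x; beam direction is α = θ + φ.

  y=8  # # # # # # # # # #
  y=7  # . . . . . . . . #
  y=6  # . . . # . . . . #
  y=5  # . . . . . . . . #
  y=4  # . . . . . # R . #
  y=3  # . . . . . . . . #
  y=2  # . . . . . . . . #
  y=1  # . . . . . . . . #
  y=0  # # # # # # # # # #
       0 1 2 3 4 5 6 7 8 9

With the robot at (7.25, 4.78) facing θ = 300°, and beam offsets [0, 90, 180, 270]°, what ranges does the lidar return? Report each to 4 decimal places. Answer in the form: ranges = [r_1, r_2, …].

ranges = [3.5000, 2.0207, 3.7181, 0.2887]

beam 1: φ=0°, α=300°
  dir = (cos 300°, sin 300°) = (0.5000, -0.8660); from cell (7,4)
  next x-line at t=1.5000, next y-line at t=0.9007; Δt_x=2.0000, Δt_y=1.1547
    y: enter (7,3) at t=0.9007
    x: enter (8,3) at t=1.5000
    y: enter (8,2) at t=2.0554
    y: enter (8,1) at t=3.2101
    x: enter (9,1) at t=3.5000 ← occupied
  → r_1 = 3.5000
beam 2: φ=90°, α=30°
  dir = (cos 30°, sin 30°) = (0.8660, 0.5000); from cell (7,4)
  next x-line at t=0.8660, next y-line at t=0.4400; Δt_x=1.1547, Δt_y=2.0000
    y: enter (7,5) at t=0.4400
    x: enter (8,5) at t=0.8660
    x: enter (9,5) at t=2.0207 ← occupied
  → r_2 = 2.0207
beam 3: φ=180°, α=120°
  dir = (cos 120°, sin 120°) = (-0.5000, 0.8660); from cell (7,4)
  next x-line at t=0.5000, next y-line at t=0.2540; Δt_x=2.0000, Δt_y=1.1547
    y: enter (7,5) at t=0.2540
    x: enter (6,5) at t=0.5000
    y: enter (6,6) at t=1.4087
    x: enter (5,6) at t=2.5000
    y: enter (5,7) at t=2.5634
    y: enter (5,8) at t=3.7181 ← occupied
  → r_3 = 3.7181
beam 4: φ=270°, α=210°
  dir = (cos 210°, sin 210°) = (-0.8660, -0.5000); from cell (7,4)
  next x-line at t=0.2887, next y-line at t=1.5600; Δt_x=1.1547, Δt_y=2.0000
    x: enter (6,4) at t=0.2887 ← occupied
  → r_4 = 0.2887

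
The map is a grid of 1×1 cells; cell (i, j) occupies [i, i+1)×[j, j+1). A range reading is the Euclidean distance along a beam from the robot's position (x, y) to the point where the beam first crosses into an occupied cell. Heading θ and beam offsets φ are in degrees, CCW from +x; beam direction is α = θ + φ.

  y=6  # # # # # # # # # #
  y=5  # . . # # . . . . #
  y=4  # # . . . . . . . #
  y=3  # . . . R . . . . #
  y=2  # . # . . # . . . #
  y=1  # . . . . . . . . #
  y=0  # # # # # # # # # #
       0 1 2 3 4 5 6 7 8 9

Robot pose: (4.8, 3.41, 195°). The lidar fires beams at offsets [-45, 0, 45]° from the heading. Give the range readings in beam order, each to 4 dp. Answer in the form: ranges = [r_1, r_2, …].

beam 1: φ=-45°, α=150°
  cosα=-0.8660 sinα=0.5000 | (4,3) | tMaxX 0.9238 tMaxY 1.1800 | tΔX 1.1547 tΔY 2.0000
    t=0.9238 [x] (3,3)
    t=1.1800 [y] (3,4)
    t=2.0785 [x] (2,4)
    t=3.1800 [y] (2,5)
    t=3.2332 [x] (1,5)
    t=4.3879 [x] (0,5) — stop
  → r_1 = 4.3879
beam 2: φ=0°, α=195°
  cosα=-0.9659 sinα=-0.2588 | (4,3) | tMaxX 0.8282 tMaxY 1.5841 | tΔX 1.0353 tΔY 3.8637
    t=0.8282 [x] (3,3)
    t=1.5841 [y] (3,2)
    t=1.8635 [x] (2,2) — stop
  → r_2 = 1.8635
beam 3: φ=45°, α=240°
  cosα=-0.5000 sinα=-0.8660 | (4,3) | tMaxX 1.6000 tMaxY 0.4734 | tΔX 2.0000 tΔY 1.1547
    t=0.4734 [y] (4,2)
    t=1.6000 [x] (3,2)
    t=1.6281 [y] (3,1)
    t=2.7828 [y] (3,0) — stop
  → r_3 = 2.7828

ranges = [4.3879, 1.8635, 2.7828]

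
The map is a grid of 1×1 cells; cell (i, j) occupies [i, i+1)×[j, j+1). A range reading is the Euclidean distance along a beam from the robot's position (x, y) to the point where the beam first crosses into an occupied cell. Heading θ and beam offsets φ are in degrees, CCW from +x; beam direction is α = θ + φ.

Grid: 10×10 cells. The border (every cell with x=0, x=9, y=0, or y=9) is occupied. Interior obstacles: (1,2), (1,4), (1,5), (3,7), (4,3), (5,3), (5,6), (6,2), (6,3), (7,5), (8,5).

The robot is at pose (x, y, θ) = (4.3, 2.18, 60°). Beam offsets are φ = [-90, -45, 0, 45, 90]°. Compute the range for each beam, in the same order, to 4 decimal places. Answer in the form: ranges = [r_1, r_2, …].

beam 1: φ=-90°, α=330°
  dir = (cos 330°, sin 330°) = (0.8660, -0.5000); from cell (4,2)
  next x-line at t=0.8083, next y-line at t=0.3600; Δt_x=1.1547, Δt_y=2.0000
    y: enter (4,1) at t=0.3600
    x: enter (5,1) at t=0.8083
    x: enter (6,1) at t=1.9630
    y: enter (6,0) at t=2.3600 ← occupied
  → r_1 = 2.3600
beam 2: φ=-45°, α=15°
  dir = (cos 15°, sin 15°) = (0.9659, 0.2588); from cell (4,2)
  next x-line at t=0.7247, next y-line at t=3.1682; Δt_x=1.0353, Δt_y=3.8637
    x: enter (5,2) at t=0.7247
    x: enter (6,2) at t=1.7600 ← occupied
  → r_2 = 1.7600
beam 3: φ=0°, α=60°
  dir = (cos 60°, sin 60°) = (0.5000, 0.8660); from cell (4,2)
  next x-line at t=1.4000, next y-line at t=0.9469; Δt_x=2.0000, Δt_y=1.1547
    y: enter (4,3) at t=0.9469 ← occupied
  → r_3 = 0.9469
beam 4: φ=45°, α=105°
  dir = (cos 105°, sin 105°) = (-0.2588, 0.9659); from cell (4,2)
  next x-line at t=1.1591, next y-line at t=0.8489; Δt_x=3.8637, Δt_y=1.0353
    y: enter (4,3) at t=0.8489 ← occupied
  → r_4 = 0.8489
beam 5: φ=90°, α=150°
  dir = (cos 150°, sin 150°) = (-0.8660, 0.5000); from cell (4,2)
  next x-line at t=0.3464, next y-line at t=1.6400; Δt_x=1.1547, Δt_y=2.0000
    x: enter (3,2) at t=0.3464
    x: enter (2,2) at t=1.5011
    y: enter (2,3) at t=1.6400
    x: enter (1,3) at t=2.6558
    y: enter (1,4) at t=3.6400 ← occupied
  → r_5 = 3.6400

ranges = [2.3600, 1.7600, 0.9469, 0.8489, 3.6400]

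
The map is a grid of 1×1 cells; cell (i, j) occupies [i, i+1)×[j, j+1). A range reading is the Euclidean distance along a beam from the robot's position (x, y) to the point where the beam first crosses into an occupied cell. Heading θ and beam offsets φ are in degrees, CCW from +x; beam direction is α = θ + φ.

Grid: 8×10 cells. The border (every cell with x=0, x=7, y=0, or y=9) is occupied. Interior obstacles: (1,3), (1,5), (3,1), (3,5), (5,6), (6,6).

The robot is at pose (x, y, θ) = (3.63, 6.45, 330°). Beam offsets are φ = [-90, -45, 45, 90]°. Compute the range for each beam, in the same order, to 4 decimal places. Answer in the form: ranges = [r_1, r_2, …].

ranges = [0.5196, 0.4659, 1.4183, 2.9445]

beam 1: φ=-90°, α=240°
  cosα=-0.5000 sinα=-0.8660 | (3,6) | tMaxX 1.2600 tMaxY 0.5196 | tΔX 2.0000 tΔY 1.1547
    t=0.5196 [y] (3,5) — stop
  → r_1 = 0.5196
beam 2: φ=-45°, α=285°
  cosα=0.2588 sinα=-0.9659 | (3,6) | tMaxX 1.4296 tMaxY 0.4659 | tΔX 3.8637 tΔY 1.0353
    t=0.4659 [y] (3,5) — stop
  → r_2 = 0.4659
beam 3: φ=45°, α=15°
  cosα=0.9659 sinα=0.2588 | (3,6) | tMaxX 0.3831 tMaxY 2.1250 | tΔX 1.0353 tΔY 3.8637
    t=0.3831 [x] (4,6)
    t=1.4183 [x] (5,6) — stop
  → r_3 = 1.4183
beam 4: φ=90°, α=60°
  cosα=0.5000 sinα=0.8660 | (3,6) | tMaxX 0.7400 tMaxY 0.6351 | tΔX 2.0000 tΔY 1.1547
    t=0.6351 [y] (3,7)
    t=0.7400 [x] (4,7)
    t=1.7898 [y] (4,8)
    t=2.7400 [x] (5,8)
    t=2.9445 [y] (5,9) — stop
  → r_4 = 2.9445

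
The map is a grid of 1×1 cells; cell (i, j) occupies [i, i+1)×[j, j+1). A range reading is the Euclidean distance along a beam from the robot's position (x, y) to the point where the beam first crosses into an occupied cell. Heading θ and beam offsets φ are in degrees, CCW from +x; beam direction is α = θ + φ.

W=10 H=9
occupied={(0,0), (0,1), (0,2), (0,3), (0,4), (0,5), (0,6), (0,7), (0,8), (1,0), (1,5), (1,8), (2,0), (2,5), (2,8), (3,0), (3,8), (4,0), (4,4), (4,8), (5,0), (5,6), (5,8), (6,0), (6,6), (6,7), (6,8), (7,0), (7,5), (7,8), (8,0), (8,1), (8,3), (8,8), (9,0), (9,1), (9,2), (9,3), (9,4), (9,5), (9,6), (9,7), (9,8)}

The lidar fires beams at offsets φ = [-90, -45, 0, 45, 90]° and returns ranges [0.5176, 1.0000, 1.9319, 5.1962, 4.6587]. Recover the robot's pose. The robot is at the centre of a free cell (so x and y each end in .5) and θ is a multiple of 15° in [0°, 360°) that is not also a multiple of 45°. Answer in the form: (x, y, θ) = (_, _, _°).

(x, y, θ) = (6.5, 5.5, 195°)

The pose lattice has 47·16 = 752 candidates. Test each by forward raycasting.
  (2.5, 7.5, 105°): beam 1 = 1.9319 ≠ 0.5176 ✗
  (6.5, 2.5, 240°): beam 1 = 5.0000 ≠ 0.5176 ✗
  (3.5, 3.5, 195°): beam 1 = 1.9319 ≠ 0.5176 ✗
  (5.5, 4.5, 150°): beam 1 = 1.7321 ≠ 0.5176 ✗
  …
  (6.5, 5.5, 195°): r_1=0.5176, r_2=1.0000, r_3=1.9319, r_4=5.1962, r_5=4.6587 — all match ✓
Only this pose fits every beam.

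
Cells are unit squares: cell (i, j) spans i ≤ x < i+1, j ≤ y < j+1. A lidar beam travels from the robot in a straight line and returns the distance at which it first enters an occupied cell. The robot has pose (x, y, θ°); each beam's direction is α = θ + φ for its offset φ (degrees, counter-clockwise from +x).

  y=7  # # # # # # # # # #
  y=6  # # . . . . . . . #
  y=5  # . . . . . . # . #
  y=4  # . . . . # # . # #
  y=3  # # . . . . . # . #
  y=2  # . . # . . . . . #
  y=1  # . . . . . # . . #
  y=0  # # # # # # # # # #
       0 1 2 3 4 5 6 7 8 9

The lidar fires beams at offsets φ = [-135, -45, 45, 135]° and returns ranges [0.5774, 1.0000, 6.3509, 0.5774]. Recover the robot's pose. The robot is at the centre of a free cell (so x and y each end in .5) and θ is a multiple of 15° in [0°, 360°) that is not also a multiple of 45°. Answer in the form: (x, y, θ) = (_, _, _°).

(x, y, θ) = (1.5, 1.5, 15°)

The pose lattice has 39·16 = 624 candidates. Test each by forward raycasting.
  (5.5, 6.5, 195°): beam 3 = 4.0415 ≠ 6.3509 ✗
  (1.5, 5.5, 285°): beam 3 = 8.6603 ≠ 6.3509 ✗
  (1.5, 4.5, 210°): beam 1 = 1.5529 ≠ 0.5774 ✗
  (8.5, 6.5, 30°): beam 1 = 1.5529 ≠ 0.5774 ✗
  …
  (1.5, 1.5, 15°): r_1=0.5774, r_2=1.0000, r_3=6.3509, r_4=0.5774 — all match ✓
Only this pose fits every beam.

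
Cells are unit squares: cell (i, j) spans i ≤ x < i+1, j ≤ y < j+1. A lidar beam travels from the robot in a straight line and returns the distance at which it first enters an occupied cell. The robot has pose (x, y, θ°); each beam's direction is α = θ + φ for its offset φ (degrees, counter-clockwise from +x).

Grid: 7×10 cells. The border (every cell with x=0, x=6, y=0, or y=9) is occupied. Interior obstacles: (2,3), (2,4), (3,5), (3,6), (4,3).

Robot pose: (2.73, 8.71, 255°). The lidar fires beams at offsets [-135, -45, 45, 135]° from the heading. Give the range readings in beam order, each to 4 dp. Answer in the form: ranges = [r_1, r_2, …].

ranges = [0.3349, 1.9976, 1.9745, 0.5800]

beam 1: φ=-135°, α=120°
  direction (-0.5000, 0.8660); cell (2,8); t to first gridline: x 1.4600, y 0.3349 (then +2.0000 / +1.1547)
    (2,9) via y @ 0.3349  # hit
  → r_1 = 0.3349
beam 2: φ=-45°, α=210°
  direction (-0.8660, -0.5000); cell (2,8); t to first gridline: x 0.8429, y 1.4200 (then +1.1547 / +2.0000)
    (1,8) via x @ 0.8429
    (1,7) via y @ 1.4200
    (0,7) via x @ 1.9976  # hit
  → r_2 = 1.9976
beam 3: φ=45°, α=300°
  direction (0.5000, -0.8660); cell (2,8); t to first gridline: x 0.5400, y 0.8198 (then +2.0000 / +1.1547)
    (3,8) via x @ 0.5400
    (3,7) via y @ 0.8198
    (3,6) via y @ 1.9745  # hit
  → r_3 = 1.9745
beam 4: φ=135°, α=30°
  direction (0.8660, 0.5000); cell (2,8); t to first gridline: x 0.3118, y 0.5800 (then +1.1547 / +2.0000)
    (3,8) via x @ 0.3118
    (3,9) via y @ 0.5800  # hit
  → r_4 = 0.5800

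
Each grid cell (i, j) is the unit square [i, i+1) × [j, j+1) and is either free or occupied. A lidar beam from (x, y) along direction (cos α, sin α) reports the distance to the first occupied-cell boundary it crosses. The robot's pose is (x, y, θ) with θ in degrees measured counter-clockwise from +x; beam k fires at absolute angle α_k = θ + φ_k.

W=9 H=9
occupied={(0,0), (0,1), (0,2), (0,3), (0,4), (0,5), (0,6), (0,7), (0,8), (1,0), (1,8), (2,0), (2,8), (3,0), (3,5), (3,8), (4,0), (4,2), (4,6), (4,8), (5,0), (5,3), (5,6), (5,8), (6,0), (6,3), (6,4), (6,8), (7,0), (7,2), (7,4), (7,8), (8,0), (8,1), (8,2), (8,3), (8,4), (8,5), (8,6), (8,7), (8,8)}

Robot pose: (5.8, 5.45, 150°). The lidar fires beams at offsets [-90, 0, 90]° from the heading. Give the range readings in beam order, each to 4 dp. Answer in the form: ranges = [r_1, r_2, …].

beam 1: φ=-90°, α=60°
  dir = (cos 60°, sin 60°) = (0.5000, 0.8660); from cell (5,5)
  next x-line at t=0.4000, next y-line at t=0.6351; Δt_x=2.0000, Δt_y=1.1547
    x: enter (6,5) at t=0.4000
    y: enter (6,6) at t=0.6351
    y: enter (6,7) at t=1.7898
    x: enter (7,7) at t=2.4000
    y: enter (7,8) at t=2.9445 ← occupied
  → r_1 = 2.9445
beam 2: φ=0°, α=150°
  dir = (cos 150°, sin 150°) = (-0.8660, 0.5000); from cell (5,5)
  next x-line at t=0.9238, next y-line at t=1.1000; Δt_x=1.1547, Δt_y=2.0000
    x: enter (4,5) at t=0.9238
    y: enter (4,6) at t=1.1000 ← occupied
  → r_2 = 1.1000
beam 3: φ=90°, α=240°
  dir = (cos 240°, sin 240°) = (-0.5000, -0.8660); from cell (5,5)
  next x-line at t=1.6000, next y-line at t=0.5196; Δt_x=2.0000, Δt_y=1.1547
    y: enter (5,4) at t=0.5196
    x: enter (4,4) at t=1.6000
    y: enter (4,3) at t=1.6743
    y: enter (4,2) at t=2.8290 ← occupied
  → r_3 = 2.8290

ranges = [2.9445, 1.1000, 2.8290]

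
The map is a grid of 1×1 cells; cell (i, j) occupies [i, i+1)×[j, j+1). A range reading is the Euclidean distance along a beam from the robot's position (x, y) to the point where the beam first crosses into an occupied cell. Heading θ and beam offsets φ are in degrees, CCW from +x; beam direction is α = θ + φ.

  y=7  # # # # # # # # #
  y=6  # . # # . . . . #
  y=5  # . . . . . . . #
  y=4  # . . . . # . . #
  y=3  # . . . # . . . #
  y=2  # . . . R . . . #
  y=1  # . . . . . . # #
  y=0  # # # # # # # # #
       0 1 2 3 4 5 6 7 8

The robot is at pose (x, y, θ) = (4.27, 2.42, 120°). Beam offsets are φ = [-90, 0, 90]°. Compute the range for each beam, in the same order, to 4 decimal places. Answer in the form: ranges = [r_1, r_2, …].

ranges = [4.3070, 4.1338, 2.8400]

beam 1: φ=-90°, α=30°
  cosα=0.8660 sinα=0.5000 | (4,2) | tMaxX 0.8429 tMaxY 1.1600 | tΔX 1.1547 tΔY 2.0000
    t=0.8429 [x] (5,2)
    t=1.1600 [y] (5,3)
    t=1.9976 [x] (6,3)
    t=3.1523 [x] (7,3)
    t=3.1600 [y] (7,4)
    t=4.3070 [x] (8,4) — stop
  → r_1 = 4.3070
beam 2: φ=0°, α=120°
  cosα=-0.5000 sinα=0.8660 | (4,2) | tMaxX 0.5400 tMaxY 0.6697 | tΔX 2.0000 tΔY 1.1547
    t=0.5400 [x] (3,2)
    t=0.6697 [y] (3,3)
    t=1.8244 [y] (3,4)
    t=2.5400 [x] (2,4)
    t=2.9791 [y] (2,5)
    t=4.1338 [y] (2,6) — stop
  → r_2 = 4.1338
beam 3: φ=90°, α=210°
  cosα=-0.8660 sinα=-0.5000 | (4,2) | tMaxX 0.3118 tMaxY 0.8400 | tΔX 1.1547 tΔY 2.0000
    t=0.3118 [x] (3,2)
    t=0.8400 [y] (3,1)
    t=1.4665 [x] (2,1)
    t=2.6212 [x] (1,1)
    t=2.8400 [y] (1,0) — stop
  → r_3 = 2.8400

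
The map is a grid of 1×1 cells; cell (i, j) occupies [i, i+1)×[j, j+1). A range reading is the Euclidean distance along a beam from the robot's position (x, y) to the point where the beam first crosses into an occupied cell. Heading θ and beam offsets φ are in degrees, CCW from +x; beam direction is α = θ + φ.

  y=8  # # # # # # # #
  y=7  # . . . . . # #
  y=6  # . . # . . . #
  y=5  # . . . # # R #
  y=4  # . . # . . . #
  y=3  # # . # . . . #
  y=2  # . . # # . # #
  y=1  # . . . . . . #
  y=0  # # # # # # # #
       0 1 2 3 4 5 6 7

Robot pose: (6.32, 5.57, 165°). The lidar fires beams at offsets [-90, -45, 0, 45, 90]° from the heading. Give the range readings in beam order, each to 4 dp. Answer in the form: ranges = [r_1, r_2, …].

ranges = [1.4804, 2.8059, 0.3313, 0.3695, 4.7312]

beam 1: φ=-90°, α=75°
  direction (0.2588, 0.9659); cell (6,5); t to first gridline: x 2.6273, y 0.4452 (then +3.8637 / +1.0353)
    (6,6) via y @ 0.4452
    (6,7) via y @ 1.4804  # hit
  → r_1 = 1.4804
beam 2: φ=-45°, α=120°
  direction (-0.5000, 0.8660); cell (6,5); t to first gridline: x 0.6400, y 0.4965 (then +2.0000 / +1.1547)
    (6,6) via y @ 0.4965
    (5,6) via x @ 0.6400
    (5,7) via y @ 1.6512
    (4,7) via x @ 2.6400
    (4,8) via y @ 2.8059  # hit
  → r_2 = 2.8059
beam 3: φ=0°, α=165°
  direction (-0.9659, 0.2588); cell (6,5); t to first gridline: x 0.3313, y 1.6614 (then +1.0353 / +3.8637)
    (5,5) via x @ 0.3313  # hit
  → r_3 = 0.3313
beam 4: φ=45°, α=210°
  direction (-0.8660, -0.5000); cell (6,5); t to first gridline: x 0.3695, y 1.1400 (then +1.1547 / +2.0000)
    (5,5) via x @ 0.3695  # hit
  → r_4 = 0.3695
beam 5: φ=90°, α=255°
  direction (-0.2588, -0.9659); cell (6,5); t to first gridline: x 1.2364, y 0.5901 (then +3.8637 / +1.0353)
    (6,4) via y @ 0.5901
    (5,4) via x @ 1.2364
    (5,3) via y @ 1.6254
    (5,2) via y @ 2.6607
    (5,1) via y @ 3.6959
    (5,0) via y @ 4.7312  # hit
  → r_5 = 4.7312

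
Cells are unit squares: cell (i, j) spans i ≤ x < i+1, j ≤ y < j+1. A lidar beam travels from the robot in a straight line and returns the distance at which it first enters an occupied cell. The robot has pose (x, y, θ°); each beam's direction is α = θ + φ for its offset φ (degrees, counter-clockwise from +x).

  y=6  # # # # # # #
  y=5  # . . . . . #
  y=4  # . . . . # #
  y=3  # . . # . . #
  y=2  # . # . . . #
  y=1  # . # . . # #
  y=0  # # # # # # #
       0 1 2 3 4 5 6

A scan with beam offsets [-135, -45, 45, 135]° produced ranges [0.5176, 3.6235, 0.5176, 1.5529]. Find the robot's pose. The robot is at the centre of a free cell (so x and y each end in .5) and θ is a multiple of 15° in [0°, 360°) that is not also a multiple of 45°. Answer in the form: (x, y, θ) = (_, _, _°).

(x, y, θ) = (1.5, 2.5, 120°)

Enumerate (i+0.5, j+0.5, θ) over the 20 free cells and 16 admissible headings. For each, cast all 4 beams and compare to the given ranges.
  (1.5, 1.5, 165°): beam 1 = 0.5774 ≠ 0.5176 ✗
  (2.5, 5.5, 330°): beam 1 = 1.5529 ≠ 0.5176 ✗
  (1.5, 4.5, 60°): beam 1 = 1.9319 ≠ 0.5176 ✗
  …
  (1.5, 2.5, 120°): r_1=0.5176, r_2=3.6235, r_3=0.5176, r_4=1.5529 — all match ✓
Unique over the lattice → pose = (1.5, 2.5, 120°).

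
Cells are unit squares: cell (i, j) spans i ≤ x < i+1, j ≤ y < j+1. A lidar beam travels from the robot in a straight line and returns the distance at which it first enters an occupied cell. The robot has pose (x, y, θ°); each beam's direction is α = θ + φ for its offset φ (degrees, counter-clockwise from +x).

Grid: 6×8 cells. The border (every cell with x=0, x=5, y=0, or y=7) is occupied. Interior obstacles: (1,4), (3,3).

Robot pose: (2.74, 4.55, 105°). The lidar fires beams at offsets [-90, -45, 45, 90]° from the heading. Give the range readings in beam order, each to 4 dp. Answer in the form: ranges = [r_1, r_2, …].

ranges = [2.3397, 2.8290, 0.8545, 0.7661]

beam 1: φ=-90°, α=15°
  cosα=0.9659 sinα=0.2588 | (2,4) | tMaxX 0.2692 tMaxY 1.7387 | tΔX 1.0353 tΔY 3.8637
    t=0.2692 [x] (3,4)
    t=1.3044 [x] (4,4)
    t=1.7387 [y] (4,5)
    t=2.3397 [x] (5,5) — stop
  → r_1 = 2.3397
beam 2: φ=-45°, α=60°
  cosα=0.5000 sinα=0.8660 | (2,4) | tMaxX 0.5200 tMaxY 0.5196 | tΔX 2.0000 tΔY 1.1547
    t=0.5196 [y] (2,5)
    t=0.5200 [x] (3,5)
    t=1.6743 [y] (3,6)
    t=2.5200 [x] (4,6)
    t=2.8290 [y] (4,7) — stop
  → r_2 = 2.8290
beam 3: φ=45°, α=150°
  cosα=-0.8660 sinα=0.5000 | (2,4) | tMaxX 0.8545 tMaxY 0.9000 | tΔX 1.1547 tΔY 2.0000
    t=0.8545 [x] (1,4) — stop
  → r_3 = 0.8545
beam 4: φ=90°, α=195°
  cosα=-0.9659 sinα=-0.2588 | (2,4) | tMaxX 0.7661 tMaxY 2.1250 | tΔX 1.0353 tΔY 3.8637
    t=0.7661 [x] (1,4) — stop
  → r_4 = 0.7661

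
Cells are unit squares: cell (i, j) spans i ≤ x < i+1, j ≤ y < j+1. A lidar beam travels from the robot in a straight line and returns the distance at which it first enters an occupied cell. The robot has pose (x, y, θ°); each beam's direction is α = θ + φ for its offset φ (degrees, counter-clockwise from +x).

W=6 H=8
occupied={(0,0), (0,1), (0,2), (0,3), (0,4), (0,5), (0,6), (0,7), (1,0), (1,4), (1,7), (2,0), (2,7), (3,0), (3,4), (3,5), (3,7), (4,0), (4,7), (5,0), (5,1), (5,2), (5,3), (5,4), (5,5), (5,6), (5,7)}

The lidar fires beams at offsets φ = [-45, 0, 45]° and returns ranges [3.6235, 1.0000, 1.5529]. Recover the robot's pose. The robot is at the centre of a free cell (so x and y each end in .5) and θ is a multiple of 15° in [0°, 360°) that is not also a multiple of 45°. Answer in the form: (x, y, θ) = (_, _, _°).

(x, y, θ) = (2.5, 3.5, 150°)

Enumerate (i+0.5, j+0.5, θ) over the 21 free cells and 16 admissible headings. For each, cast all 3 beams and compare to the given ranges.
  (4.5, 6.5, 285°): beam 1 = 1.0000 ≠ 3.6235 ✗
  (1.5, 5.5, 60°): beam 1 = 1.5529 ≠ 3.6235 ✗
  (2.5, 4.5, 345°): beam 1 = 4.0415 ≠ 3.6235 ✗
  (2.5, 6.5, 30°): beam 1 = 2.5882 ≠ 3.6235 ✗
  (3.5, 2.5, 330°): beam 1 = 1.5529 ≠ 3.6235 ✗
  …
  (2.5, 3.5, 150°): r_1=3.6235, r_2=1.0000, r_3=1.5529 — all match ✓
Only this pose fits every beam.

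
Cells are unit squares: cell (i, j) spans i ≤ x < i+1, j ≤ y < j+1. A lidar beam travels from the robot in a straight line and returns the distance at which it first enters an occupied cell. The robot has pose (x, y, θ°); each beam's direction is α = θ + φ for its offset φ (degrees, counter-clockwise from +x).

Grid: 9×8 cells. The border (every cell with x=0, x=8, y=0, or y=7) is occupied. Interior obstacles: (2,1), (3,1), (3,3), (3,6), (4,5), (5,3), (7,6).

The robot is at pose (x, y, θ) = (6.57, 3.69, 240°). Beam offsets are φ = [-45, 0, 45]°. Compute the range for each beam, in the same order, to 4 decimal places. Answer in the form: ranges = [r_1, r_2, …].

ranges = [0.5901, 3.1061, 2.7849]

beam 1: φ=-45°, α=195°
  direction (-0.9659, -0.2588); cell (6,3); t to first gridline: x 0.5901, y 2.6660 (then +1.0353 / +3.8637)
    (5,3) via x @ 0.5901  # hit
  → r_1 = 0.5901
beam 2: φ=0°, α=240°
  direction (-0.5000, -0.8660); cell (6,3); t to first gridline: x 1.1400, y 0.7967 (then +2.0000 / +1.1547)
    (6,2) via y @ 0.7967
    (5,2) via x @ 1.1400
    (5,1) via y @ 1.9514
    (5,0) via y @ 3.1061  # hit
  → r_2 = 3.1061
beam 3: φ=45°, α=285°
  direction (0.2588, -0.9659); cell (6,3); t to first gridline: x 1.6614, y 0.7143 (then +3.8637 / +1.0353)
    (6,2) via y @ 0.7143
    (7,2) via x @ 1.6614
    (7,1) via y @ 1.7496
    (7,0) via y @ 2.7849  # hit
  → r_3 = 2.7849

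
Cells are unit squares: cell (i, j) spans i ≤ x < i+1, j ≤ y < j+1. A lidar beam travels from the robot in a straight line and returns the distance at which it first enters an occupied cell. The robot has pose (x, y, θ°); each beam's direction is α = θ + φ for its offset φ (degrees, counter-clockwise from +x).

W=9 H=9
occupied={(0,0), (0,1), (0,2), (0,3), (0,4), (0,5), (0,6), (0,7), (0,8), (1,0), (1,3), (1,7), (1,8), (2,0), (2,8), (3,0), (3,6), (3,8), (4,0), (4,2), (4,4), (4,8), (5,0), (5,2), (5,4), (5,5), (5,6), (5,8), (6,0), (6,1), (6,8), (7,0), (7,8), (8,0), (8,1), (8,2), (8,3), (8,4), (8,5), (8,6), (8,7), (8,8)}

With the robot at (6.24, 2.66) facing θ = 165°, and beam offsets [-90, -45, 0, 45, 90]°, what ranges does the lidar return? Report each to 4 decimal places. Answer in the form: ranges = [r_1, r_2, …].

ranges = [5.5284, 1.5473, 0.2485, 0.2771, 0.6833]

beam 1: φ=-90°, α=75°
  direction (0.2588, 0.9659); cell (6,2); t to first gridline: x 2.9364, y 0.3520 (then +3.8637 / +1.0353)
    (6,3) via y @ 0.3520
    (6,4) via y @ 1.3873
    (6,5) via y @ 2.4225
    (7,5) via x @ 2.9364
    (7,6) via y @ 3.4578
    (7,7) via y @ 4.4931
    (7,8) via y @ 5.5284  # hit
  → r_1 = 5.5284
beam 2: φ=-45°, α=120°
  direction (-0.5000, 0.8660); cell (6,2); t to first gridline: x 0.4800, y 0.3926 (then +2.0000 / +1.1547)
    (6,3) via y @ 0.3926
    (5,3) via x @ 0.4800
    (5,4) via y @ 1.5473  # hit
  → r_2 = 1.5473
beam 3: φ=0°, α=165°
  direction (-0.9659, 0.2588); cell (6,2); t to first gridline: x 0.2485, y 1.3137 (then +1.0353 / +3.8637)
    (5,2) via x @ 0.2485  # hit
  → r_3 = 0.2485
beam 4: φ=45°, α=210°
  direction (-0.8660, -0.5000); cell (6,2); t to first gridline: x 0.2771, y 1.3200 (then +1.1547 / +2.0000)
    (5,2) via x @ 0.2771  # hit
  → r_4 = 0.2771
beam 5: φ=90°, α=255°
  direction (-0.2588, -0.9659); cell (6,2); t to first gridline: x 0.9273, y 0.6833 (then +3.8637 / +1.0353)
    (6,1) via y @ 0.6833  # hit
  → r_5 = 0.6833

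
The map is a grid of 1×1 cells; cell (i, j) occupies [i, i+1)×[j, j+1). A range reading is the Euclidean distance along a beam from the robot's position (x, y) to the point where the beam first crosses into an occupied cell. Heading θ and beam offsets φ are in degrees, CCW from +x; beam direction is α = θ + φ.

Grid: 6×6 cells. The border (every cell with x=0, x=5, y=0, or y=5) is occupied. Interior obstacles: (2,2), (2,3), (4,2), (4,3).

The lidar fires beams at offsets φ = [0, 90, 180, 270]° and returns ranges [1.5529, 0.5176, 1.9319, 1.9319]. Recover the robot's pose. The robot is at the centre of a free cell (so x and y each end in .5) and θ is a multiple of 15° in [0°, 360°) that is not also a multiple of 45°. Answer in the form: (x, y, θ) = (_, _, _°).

Candidates: 12 free-cell centres × 16 headings = 192 poses. Raycast each; keep the one whose scan matches to 4 dp.
  (4.5, 1.5, 240°): beam 1 = 0.5774 ≠ 1.5529 ✗
  (4.5, 1.5, 165°): beam 1 = 1.9319 ≠ 1.5529 ✗
  (3.5, 2.5, 150°): beam 1 = 0.5774 ≠ 1.5529 ✗
  …
  (3.5, 4.5, 345°): r_1=1.5529, r_2=0.5176, r_3=1.9319, r_4=1.9319 — all match ✓
Unique over the lattice → pose = (3.5, 4.5, 345°).

(x, y, θ) = (3.5, 4.5, 345°)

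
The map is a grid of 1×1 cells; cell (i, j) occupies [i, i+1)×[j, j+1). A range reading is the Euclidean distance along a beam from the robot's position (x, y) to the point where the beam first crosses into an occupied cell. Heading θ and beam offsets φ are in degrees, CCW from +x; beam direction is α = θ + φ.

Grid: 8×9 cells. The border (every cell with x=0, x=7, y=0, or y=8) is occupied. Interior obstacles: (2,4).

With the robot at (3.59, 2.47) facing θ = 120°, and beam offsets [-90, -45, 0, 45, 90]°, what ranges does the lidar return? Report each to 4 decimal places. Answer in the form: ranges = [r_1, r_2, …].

ranges = [3.9375, 5.7251, 1.7667, 2.6814, 2.9400]

beam 1: φ=-90°, α=30°
  direction (0.8660, 0.5000); cell (3,2); t to first gridline: x 0.4734, y 1.0600 (then +1.1547 / +2.0000)
    (4,2) via x @ 0.4734
    (4,3) via y @ 1.0600
    (5,3) via x @ 1.6281
    (6,3) via x @ 2.7828
    (6,4) via y @ 3.0600
    (7,4) via x @ 3.9375  # hit
  → r_1 = 3.9375
beam 2: φ=-45°, α=75°
  direction (0.2588, 0.9659); cell (3,2); t to first gridline: x 1.5841, y 0.5487 (then +3.8637 / +1.0353)
    (3,3) via y @ 0.5487
    (3,4) via y @ 1.5840
    (4,4) via x @ 1.5841
    (4,5) via y @ 2.6192
    (4,6) via y @ 3.6545
    (4,7) via y @ 4.6898
    (5,7) via x @ 5.4478
    (5,8) via y @ 5.7251  # hit
  → r_2 = 5.7251
beam 3: φ=0°, α=120°
  direction (-0.5000, 0.8660); cell (3,2); t to first gridline: x 1.1800, y 0.6120 (then +2.0000 / +1.1547)
    (3,3) via y @ 0.6120
    (2,3) via x @ 1.1800
    (2,4) via y @ 1.7667  # hit
  → r_3 = 1.7667
beam 4: φ=45°, α=165°
  direction (-0.9659, 0.2588); cell (3,2); t to first gridline: x 0.6108, y 2.0478 (then +1.0353 / +3.8637)
    (2,2) via x @ 0.6108
    (1,2) via x @ 1.6461
    (1,3) via y @ 2.0478
    (0,3) via x @ 2.6814  # hit
  → r_4 = 2.6814
beam 5: φ=90°, α=210°
  direction (-0.8660, -0.5000); cell (3,2); t to first gridline: x 0.6813, y 0.9400 (then +1.1547 / +2.0000)
    (2,2) via x @ 0.6813
    (2,1) via y @ 0.9400
    (1,1) via x @ 1.8360
    (1,0) via y @ 2.9400  # hit
  → r_5 = 2.9400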